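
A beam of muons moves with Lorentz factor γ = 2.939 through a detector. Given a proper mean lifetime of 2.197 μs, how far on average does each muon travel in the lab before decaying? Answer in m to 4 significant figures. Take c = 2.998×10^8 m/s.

d ≈ 1820 m

β = √(1 − 1/γ²) = √(1 − 1/2.939²) = 0.940334
Dilated lifetime: Δt = γτ₀ = 2.939 × 2.197 μs = 6.45698 μs
d = vΔt = 0.940334c × 6.45698 μs = 2.81912×10^8 m/s × 6.45698×10^-6 s = 1820 m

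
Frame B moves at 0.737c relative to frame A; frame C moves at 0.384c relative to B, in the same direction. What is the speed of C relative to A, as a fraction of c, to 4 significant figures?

u ≈ 0.8737c

Compose boost 2: (0.384 + 0.737)/(1 + 0.384×0.737) = 1.121/1.28301 = 0.8737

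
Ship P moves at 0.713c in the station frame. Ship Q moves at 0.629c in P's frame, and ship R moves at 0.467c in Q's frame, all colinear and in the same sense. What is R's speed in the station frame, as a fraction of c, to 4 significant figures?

u ≈ 0.9727c

Compose boost 2: (0.629 + 0.713)/(1 + 0.629×0.713) = 1.342/1.44848 = 0.926490
Compose boost 3: (0.467 + 0.926490)/(1 + 0.467×0.926490) = 1.39349/1.43267 = 0.9727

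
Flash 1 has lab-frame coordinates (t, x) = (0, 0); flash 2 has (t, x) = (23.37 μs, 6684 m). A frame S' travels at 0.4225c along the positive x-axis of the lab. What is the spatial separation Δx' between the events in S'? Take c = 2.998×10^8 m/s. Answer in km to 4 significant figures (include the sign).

Δx' ≈ 4.109 km

γ = 1/√(1 − 0.4225²) = 1.10331
Δx' = γ(Δx − vΔt) = 1.10331 × (6684 m − 0.4225×(2.998×10^8 m/s)×23.37×10^-6 s)
= 1.10331 × (3723.83 m) = 4.109 km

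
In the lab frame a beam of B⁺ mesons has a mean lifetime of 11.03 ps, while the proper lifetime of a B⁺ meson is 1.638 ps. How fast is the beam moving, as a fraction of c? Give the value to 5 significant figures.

γ = Δt/τ₀ = 11.03/1.638 = 6.733822
β = √(1 − 1/γ²) = √(1 − 1/6.733822²) = 0.98891

β ≈ 0.98891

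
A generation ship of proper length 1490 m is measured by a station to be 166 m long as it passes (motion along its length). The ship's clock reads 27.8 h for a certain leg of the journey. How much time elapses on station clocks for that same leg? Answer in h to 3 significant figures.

Δt ≈ 250 h

Length contraction ⇒ γ = L₀/L = 1490/166 = 8.9759
Time dilation: Δt = γτ₀ = 8.9759 × 27.8 h = 250 h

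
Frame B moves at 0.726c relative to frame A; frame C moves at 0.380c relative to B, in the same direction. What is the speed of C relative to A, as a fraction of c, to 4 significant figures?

u ≈ 0.8669c

Compose boost 2: (0.380 + 0.726)/(1 + 0.380×0.726) = 1.106/1.27588 = 0.8669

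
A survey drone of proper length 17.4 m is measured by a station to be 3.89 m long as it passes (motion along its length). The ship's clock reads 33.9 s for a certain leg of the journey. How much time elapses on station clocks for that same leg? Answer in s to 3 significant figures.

Length contraction ⇒ γ = L₀/L = 17.4/3.89 = 4.4730
Time dilation: Δt = γτ₀ = 4.4730 × 33.9 s = 152 s

Δt ≈ 152 s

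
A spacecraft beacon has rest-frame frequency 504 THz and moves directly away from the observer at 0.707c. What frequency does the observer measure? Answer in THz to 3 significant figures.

f_obs ≈ 209 THz

Relativistic Doppler: f_obs = f_src √((1−β)/(1+β))
= 504 × √(0.29300/1.7070) = 504 × 0.41430 = 209 THz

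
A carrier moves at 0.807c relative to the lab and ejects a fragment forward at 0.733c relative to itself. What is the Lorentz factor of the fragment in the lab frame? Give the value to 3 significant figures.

γ ≈ 3.96

u_lab = (0.733 + 0.807)/(1 + 0.733×0.807) = 1.540/1.59153 = 0.967622
γ = 1/√(1 − 0.967622²) = 3.96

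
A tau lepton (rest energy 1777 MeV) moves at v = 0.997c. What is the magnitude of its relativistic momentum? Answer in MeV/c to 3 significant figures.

γ = 1/√(1 − 0.997²) = 12.920
p = γβm₀c = 12.920 × 0.997 × 1777 MeV/c = 22900 MeV/c

p ≈ 22900 MeV/c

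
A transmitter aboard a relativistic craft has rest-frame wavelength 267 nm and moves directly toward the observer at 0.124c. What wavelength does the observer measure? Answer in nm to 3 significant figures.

Relativistic Doppler: λ_obs = λ_src √((1−β)/(1+β))
= 267 × √(0.87600/1.1240) = 267 × 0.88281 = 236 nm

λ_obs ≈ 236 nm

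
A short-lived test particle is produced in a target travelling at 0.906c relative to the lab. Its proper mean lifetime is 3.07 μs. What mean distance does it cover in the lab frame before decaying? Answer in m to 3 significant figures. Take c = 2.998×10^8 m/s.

γ = 1/√(1 − 0.906²) = 2.3625
Dilated lifetime: Δt = γτ₀ = 2.3625 × 3.07 μs = 7.2529 μs
d = vΔt = 0.906c × 7.2529 μs = 2.7162×10^8 m/s × 7.2529×10^-6 s = 1970 m

d ≈ 1970 m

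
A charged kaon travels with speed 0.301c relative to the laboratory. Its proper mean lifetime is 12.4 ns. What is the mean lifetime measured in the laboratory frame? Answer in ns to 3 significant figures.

Δt ≈ 13.0 ns

γ = 1/√(1 − 0.301²) = 1.0486
Time dilation: Δt = γτ₀ = 1.0486 × 12.4 ns = 13.0 ns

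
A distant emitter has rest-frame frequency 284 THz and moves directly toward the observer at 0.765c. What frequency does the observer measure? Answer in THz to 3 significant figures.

Relativistic Doppler: f_obs = f_src √((1+β)/(1−β))
= 284 × √(1.7650/0.23500) = 284 × 2.7406 = 778 THz

f_obs ≈ 778 THz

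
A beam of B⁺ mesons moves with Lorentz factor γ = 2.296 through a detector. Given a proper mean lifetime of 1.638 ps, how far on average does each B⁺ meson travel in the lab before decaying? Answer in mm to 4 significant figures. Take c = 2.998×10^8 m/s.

β = √(1 − 1/γ²) = √(1 − 1/2.296²) = 0.900169
Dilated lifetime: Δt = γτ₀ = 2.296 × 1.638 ps = 3.76085 ps
d = vΔt = 0.900169c × 3.76085 ps = 2.69871×10^8 m/s × 3.76085×10^-12 s = 1.015 mm

d ≈ 1.015 mm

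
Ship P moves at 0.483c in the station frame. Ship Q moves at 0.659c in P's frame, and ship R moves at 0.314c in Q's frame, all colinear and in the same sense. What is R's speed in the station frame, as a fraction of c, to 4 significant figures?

Compose boost 2: (0.659 + 0.483)/(1 + 0.659×0.483) = 1.142/1.31830 = 0.866269
Compose boost 3: (0.314 + 0.866269)/(1 + 0.314×0.866269) = 1.18027/1.27201 = 0.9279

u ≈ 0.9279c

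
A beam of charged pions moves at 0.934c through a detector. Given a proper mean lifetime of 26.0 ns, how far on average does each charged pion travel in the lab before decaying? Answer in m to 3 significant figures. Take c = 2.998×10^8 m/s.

d ≈ 20.4 m

γ = 1/√(1 − 0.934²) = 2.7990
Dilated lifetime: Δt = γτ₀ = 2.7990 × 26.0 ns = 72.773 ns
d = vΔt = 0.934c × 72.773 ns = 2.8001×10^8 m/s × 7.2773×10^-8 s = 20.4 m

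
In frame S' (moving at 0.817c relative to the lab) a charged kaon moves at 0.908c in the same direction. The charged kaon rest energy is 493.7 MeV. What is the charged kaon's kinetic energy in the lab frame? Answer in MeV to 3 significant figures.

K ≈ 3070 MeV

u_lab = (0.908 + 0.817)/(1 + 0.908×0.817) = 0.990334
γ = 1/√(1 − 0.990334²) = 7.2098
K = (γ − 1)m₀c² = (7.2098 − 1) × 493.7 = 6.2098 × 493.7 = 3070 MeV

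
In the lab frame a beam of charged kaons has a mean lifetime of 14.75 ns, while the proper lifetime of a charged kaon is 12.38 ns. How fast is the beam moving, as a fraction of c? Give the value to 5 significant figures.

γ = Δt/τ₀ = 14.75/12.38 = 1.191438
β = √(1 − 1/γ²) = √(1 − 1/1.191438²) = 0.54363

β ≈ 0.54363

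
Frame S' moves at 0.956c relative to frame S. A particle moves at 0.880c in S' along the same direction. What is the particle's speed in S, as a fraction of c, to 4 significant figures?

u ≈ 0.9971c

Relativistic velocity addition: u = (u' + v)/(1 + u'v/c²)
= (0.880 + 0.956)/(1 + 0.880×0.956) = 1.836/1.84128 = 0.9971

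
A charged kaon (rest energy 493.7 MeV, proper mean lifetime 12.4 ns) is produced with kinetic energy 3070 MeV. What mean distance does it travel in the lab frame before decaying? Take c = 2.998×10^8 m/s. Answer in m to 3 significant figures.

d ≈ 26.6 m

γ = 1 + K/(m₀c²) = 1 + 3070/493.7 = 7.2184
β = √(1 − 1/γ²) = 0.99036
Dilated lifetime: γτ₀ = 7.2184 × 12.4 ns = 89.508 ns
d = βc·γτ₀ = 0.99036 × (2.998×10^8 m/s) × 8.9508×10^-8 s = 26.6 m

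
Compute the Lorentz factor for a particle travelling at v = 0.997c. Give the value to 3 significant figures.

γ = 1/√(1 − β²) = 1/√(1 − 0.997²) = 1/√(0.0059910) = 12.9

γ ≈ 12.9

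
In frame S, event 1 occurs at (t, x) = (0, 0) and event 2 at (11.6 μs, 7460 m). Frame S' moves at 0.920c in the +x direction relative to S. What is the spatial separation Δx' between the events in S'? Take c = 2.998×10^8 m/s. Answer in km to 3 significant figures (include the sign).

γ = 1/√(1 − 0.920²) = 2.5516
Δx' = γ(Δx − vΔt) = 2.5516 × (7460 m − 0.920×(2.998×10^8 m/s)×11.6×10^-6 s)
= 2.5516 × (4260.5 m) = 10.9 km

Δx' ≈ 10.9 km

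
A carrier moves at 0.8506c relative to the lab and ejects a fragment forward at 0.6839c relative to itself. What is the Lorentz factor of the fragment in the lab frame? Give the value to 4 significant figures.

γ ≈ 4.123

u_lab = (0.6839 + 0.8506)/(1 + 0.6839×0.8506) = 1.5345/1.581725 = 0.9701431
γ = 1/√(1 − 0.9701431²) = 4.123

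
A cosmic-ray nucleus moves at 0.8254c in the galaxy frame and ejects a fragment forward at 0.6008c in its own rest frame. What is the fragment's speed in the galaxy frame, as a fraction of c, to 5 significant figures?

u ≈ 0.95341c

Compose boost 2: (0.6008 + 0.8254)/(1 + 0.6008×0.8254) = 1.4262/1.495900 = 0.95341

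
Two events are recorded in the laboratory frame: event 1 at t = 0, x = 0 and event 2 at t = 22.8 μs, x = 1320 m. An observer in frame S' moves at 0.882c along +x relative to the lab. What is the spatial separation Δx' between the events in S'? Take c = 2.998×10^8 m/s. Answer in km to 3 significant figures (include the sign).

γ = 1/√(1 − 0.882²) = 2.1220
Δx' = γ(Δx − vΔt) = 2.1220 × (1320 m − 0.882×(2.998×10^8 m/s)×22.8×10^-6 s)
= 2.1220 × (-4708.9 m) = -9.99 km

Δx' ≈ -9.99 km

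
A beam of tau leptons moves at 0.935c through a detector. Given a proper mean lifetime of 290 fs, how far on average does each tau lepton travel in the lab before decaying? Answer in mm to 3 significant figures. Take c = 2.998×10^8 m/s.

d ≈ 0.229 mm

γ = 1/√(1 − 0.935²) = 2.8197
Dilated lifetime: Δt = γτ₀ = 2.8197 × 290 fs = 817.71 fs
d = vΔt = 0.935c × 817.71 fs = 2.8031×10^8 m/s × 8.1771×10^-13 s = 0.229 mm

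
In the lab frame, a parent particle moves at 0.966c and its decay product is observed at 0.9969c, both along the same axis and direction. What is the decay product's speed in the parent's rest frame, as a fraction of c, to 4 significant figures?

Inverse velocity addition: u' = (u − v)/(1 − uv/c²)
= (0.9969 − 0.966)/(1 − 0.9969×0.966) = 0.03090/0.0369946 = 0.8353

u' ≈ 0.8353c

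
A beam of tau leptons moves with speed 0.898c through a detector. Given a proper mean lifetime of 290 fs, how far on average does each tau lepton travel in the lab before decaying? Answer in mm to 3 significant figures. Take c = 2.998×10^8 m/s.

d ≈ 0.177 mm

γ = 1/√(1 − 0.898²) = 2.2728
Dilated lifetime: Δt = γτ₀ = 2.2728 × 290 fs = 659.10 fs
d = vΔt = 0.898c × 659.10 fs = 2.6922×10^8 m/s × 6.5910×10^-13 s = 0.177 mm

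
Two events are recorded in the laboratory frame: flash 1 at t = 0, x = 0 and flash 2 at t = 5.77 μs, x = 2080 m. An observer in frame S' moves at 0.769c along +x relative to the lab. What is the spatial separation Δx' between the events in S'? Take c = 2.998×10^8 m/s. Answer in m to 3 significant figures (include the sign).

γ = 1/√(1 − 0.769²) = 1.5643
Δx' = γ(Δx − vΔt) = 1.5643 × (2080 m − 0.769×(2.998×10^8 m/s)×5.77×10^-6 s)
= 1.5643 × (749.75 m) = 1170 m

Δx' ≈ 1170 m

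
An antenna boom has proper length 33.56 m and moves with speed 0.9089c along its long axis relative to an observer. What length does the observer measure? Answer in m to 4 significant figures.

γ = 1/√(1 − 0.9089²) = 2.39800
Length contraction: L = L₀/γ = 33.56/2.39800 = 13.99 m

L ≈ 13.99 m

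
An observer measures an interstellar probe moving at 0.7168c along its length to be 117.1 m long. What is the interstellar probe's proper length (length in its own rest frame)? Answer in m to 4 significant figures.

L₀ ≈ 167.9 m

γ = 1/√(1 − 0.7168²) = 1.43415
L₀ = γL = 1.43415 × 117.1 = 167.9 m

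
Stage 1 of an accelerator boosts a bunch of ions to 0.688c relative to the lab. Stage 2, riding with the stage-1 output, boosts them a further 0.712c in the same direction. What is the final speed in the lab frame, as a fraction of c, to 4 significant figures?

u ≈ 0.9397c

Compose boost 2: (0.712 + 0.688)/(1 + 0.712×0.688) = 1.400/1.48986 = 0.9397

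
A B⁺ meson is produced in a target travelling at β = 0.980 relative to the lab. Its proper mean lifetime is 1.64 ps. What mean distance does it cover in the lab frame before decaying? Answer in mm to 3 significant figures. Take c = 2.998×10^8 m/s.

d ≈ 2.42 mm

γ = 1/√(1 − 0.980²) = 5.0252
Dilated lifetime: Δt = γτ₀ = 5.0252 × 1.64 ps = 8.2413 ps
d = vΔt = 0.980c × 8.2413 ps = 2.9380×10^8 m/s × 8.2413×10^-12 s = 2.42 mm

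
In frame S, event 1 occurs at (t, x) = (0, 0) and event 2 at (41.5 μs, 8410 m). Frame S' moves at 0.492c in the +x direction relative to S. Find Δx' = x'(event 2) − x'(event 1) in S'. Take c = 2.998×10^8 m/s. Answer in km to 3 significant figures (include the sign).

Δx' ≈ 2.63 km

γ = 1/√(1 − 0.492²) = 1.1486
Δx' = γ(Δx − vΔt) = 1.1486 × (8410 m − 0.492×(2.998×10^8 m/s)×41.5×10^-6 s)
= 1.1486 × (2288.7 m) = 2.63 km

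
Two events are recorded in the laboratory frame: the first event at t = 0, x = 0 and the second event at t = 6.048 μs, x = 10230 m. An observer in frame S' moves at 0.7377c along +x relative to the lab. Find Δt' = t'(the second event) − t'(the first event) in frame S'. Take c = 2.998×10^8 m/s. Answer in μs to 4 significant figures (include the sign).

γ = 1/√(1 − 0.7377²) = 1.48120
Δt' = γ(Δt − vΔx/c²) = 1.48120 × (6.048 μs − 0.7377×10230 m / (2.998×10^8 m/s))
= 1.48120 × (-19.1244 μs) = -28.33 μs

Δt' ≈ -28.33 μs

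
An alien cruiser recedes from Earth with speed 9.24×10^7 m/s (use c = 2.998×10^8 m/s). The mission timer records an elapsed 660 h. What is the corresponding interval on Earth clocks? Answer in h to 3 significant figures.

β = v/c = 9.24×10^7 / 2.998×10^8 = 0.30821
γ = 1/√(1 − 0.30821²) = 1.0512
Time dilation: Δt = γτ₀ = 1.0512 × 660 h = 694 h

Δt ≈ 694 h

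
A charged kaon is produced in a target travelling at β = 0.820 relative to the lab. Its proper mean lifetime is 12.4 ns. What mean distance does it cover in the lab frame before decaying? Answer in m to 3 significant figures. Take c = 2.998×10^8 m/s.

γ = 1/√(1 − 0.820²) = 1.7471
Dilated lifetime: Δt = γτ₀ = 1.7471 × 12.4 ns = 21.665 ns
d = vΔt = 0.820c × 21.665 ns = 2.4584×10^8 m/s × 2.1665×10^-8 s = 5.33 m

d ≈ 5.33 m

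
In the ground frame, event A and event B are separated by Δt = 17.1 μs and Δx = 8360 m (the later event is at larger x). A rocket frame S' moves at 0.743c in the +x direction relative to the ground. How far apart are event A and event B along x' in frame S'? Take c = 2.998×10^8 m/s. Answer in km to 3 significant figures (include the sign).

Δx' ≈ 6.80 km

γ = 1/√(1 − 0.743²) = 1.4941
Δx' = γ(Δx − vΔt) = 1.4941 × (8360 m − 0.743×(2.998×10^8 m/s)×17.1×10^-6 s)
= 1.4941 × (4551.0 m) = 6.80 km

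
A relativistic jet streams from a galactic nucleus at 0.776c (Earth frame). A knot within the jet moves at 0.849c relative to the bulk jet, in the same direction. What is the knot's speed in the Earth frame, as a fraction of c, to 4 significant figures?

u ≈ 0.9796c

Relativistic velocity addition: u = (u' + v)/(1 + u'v/c²)
= (0.849 + 0.776)/(1 + 0.849×0.776) = 1.625/1.65882 = 0.9796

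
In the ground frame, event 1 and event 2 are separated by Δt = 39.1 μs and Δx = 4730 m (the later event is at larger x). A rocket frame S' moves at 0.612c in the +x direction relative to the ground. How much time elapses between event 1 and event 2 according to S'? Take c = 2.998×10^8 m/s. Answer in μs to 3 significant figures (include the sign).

γ = 1/√(1 − 0.612²) = 1.2644
Δt' = γ(Δt − vΔx/c²) = 1.2644 × (39.1 μs − 0.612×4730 m / (2.998×10^8 m/s))
= 1.2644 × (29.444 μs) = 37.2 μs

Δt' ≈ 37.2 μs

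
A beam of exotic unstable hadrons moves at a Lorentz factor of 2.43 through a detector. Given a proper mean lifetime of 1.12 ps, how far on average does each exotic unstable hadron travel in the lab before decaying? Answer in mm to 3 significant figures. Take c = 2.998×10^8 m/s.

β = √(1 − 1/γ²) = √(1 − 1/2.43²) = 0.91140
Dilated lifetime: Δt = γτ₀ = 2.43 × 1.12 ps = 2.7216 ps
d = vΔt = 0.91140c × 2.7216 ps = 2.7324×10^8 m/s × 2.7216×10^-12 s = 0.744 mm

d ≈ 0.744 mm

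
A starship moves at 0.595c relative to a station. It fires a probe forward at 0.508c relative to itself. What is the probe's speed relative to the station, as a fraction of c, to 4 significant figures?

u ≈ 0.8470c

Relativistic velocity addition: u = (u' + v)/(1 + u'v/c²)
= (0.508 + 0.595)/(1 + 0.508×0.595) = 1.103/1.30226 = 0.8470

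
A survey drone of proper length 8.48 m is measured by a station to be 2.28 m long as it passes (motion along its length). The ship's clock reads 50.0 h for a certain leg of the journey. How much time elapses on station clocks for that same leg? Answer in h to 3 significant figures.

Length contraction ⇒ γ = L₀/L = 8.48/2.28 = 3.7193
Time dilation: Δt = γτ₀ = 3.7193 × 50.0 h = 186 h

Δt ≈ 186 h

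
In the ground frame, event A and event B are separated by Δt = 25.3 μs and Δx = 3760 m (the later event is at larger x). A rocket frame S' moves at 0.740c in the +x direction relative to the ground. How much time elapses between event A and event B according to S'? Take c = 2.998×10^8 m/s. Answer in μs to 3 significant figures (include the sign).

Δt' ≈ 23.8 μs

γ = 1/√(1 − 0.740²) = 1.4868
Δt' = γ(Δt − vΔx/c²) = 1.4868 × (25.3 μs − 0.740×3760 m / (2.998×10^8 m/s))
= 1.4868 × (16.019 μs) = 23.8 μs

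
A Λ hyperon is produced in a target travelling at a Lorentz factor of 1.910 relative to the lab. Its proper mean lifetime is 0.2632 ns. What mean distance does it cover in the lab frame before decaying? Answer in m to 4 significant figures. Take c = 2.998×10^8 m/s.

d ≈ 0.1284 m

β = √(1 − 1/γ²) = √(1 − 1/1.910²) = 0.851989
Dilated lifetime: Δt = γτ₀ = 1.910 × 0.2632 ns = 0.502712 ns
d = vΔt = 0.851989c × 0.502712 ns = 2.55426×10^8 m/s × 5.02712×10^-10 s = 0.1284 m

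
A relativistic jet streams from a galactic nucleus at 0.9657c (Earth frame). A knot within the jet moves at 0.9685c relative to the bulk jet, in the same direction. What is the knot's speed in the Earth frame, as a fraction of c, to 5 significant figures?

Relativistic velocity addition: u = (u' + v)/(1 + u'v/c²)
= (0.9685 + 0.9657)/(1 + 0.9685×0.9657) = 1.9342/1.935280 = 0.99944

u ≈ 0.99944c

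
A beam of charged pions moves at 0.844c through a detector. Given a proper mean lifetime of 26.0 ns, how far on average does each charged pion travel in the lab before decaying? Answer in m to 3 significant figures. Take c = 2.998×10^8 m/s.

d ≈ 12.3 m

γ = 1/√(1 − 0.844²) = 1.8645
Dilated lifetime: Δt = γτ₀ = 1.8645 × 26.0 ns = 48.476 ns
d = vΔt = 0.844c × 48.476 ns = 2.5303×10^8 m/s × 4.8476×10^-8 s = 12.3 m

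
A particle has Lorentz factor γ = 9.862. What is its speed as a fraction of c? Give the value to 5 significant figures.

β = √(1 − 1/γ²) = √(1 − 1/9.862²) = √(0.9897182) = 0.99485

β ≈ 0.99485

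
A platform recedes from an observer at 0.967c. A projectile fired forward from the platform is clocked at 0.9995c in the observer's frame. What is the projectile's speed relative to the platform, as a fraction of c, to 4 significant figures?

Inverse velocity addition: u' = (u − v)/(1 − uv/c²)
= (0.9995 − 0.967)/(1 − 0.9995×0.967) = 0.03250/0.0334835 = 0.9706

u' ≈ 0.9706c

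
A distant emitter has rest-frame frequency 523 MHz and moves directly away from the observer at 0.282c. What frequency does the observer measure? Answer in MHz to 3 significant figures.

f_obs ≈ 391 MHz

Relativistic Doppler: f_obs = f_src √((1−β)/(1+β))
= 523 × √(0.71800/1.2820) = 523 × 0.74837 = 391 MHz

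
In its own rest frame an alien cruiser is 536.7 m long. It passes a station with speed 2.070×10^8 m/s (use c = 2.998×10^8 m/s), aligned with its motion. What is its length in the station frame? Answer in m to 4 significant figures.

L ≈ 388.2 m

β = v/c = 2.070×10^8 / 2.998×10^8 = 0.690460
γ = 1/√(1 − 0.690460²) = 1.38242
Length contraction: L = L₀/γ = 536.7/1.38242 = 388.2 m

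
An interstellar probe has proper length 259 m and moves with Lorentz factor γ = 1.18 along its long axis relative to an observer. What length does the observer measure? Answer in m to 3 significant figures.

γ = 1.18 (given)
Length contraction: L = L₀/γ = 259/1.18 = 219 m

L ≈ 219 m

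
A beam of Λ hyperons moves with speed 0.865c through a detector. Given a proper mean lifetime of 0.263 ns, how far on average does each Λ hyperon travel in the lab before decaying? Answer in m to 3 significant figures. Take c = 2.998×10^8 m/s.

d ≈ 0.136 m

γ = 1/√(1 − 0.865²) = 1.9929
Dilated lifetime: Δt = γτ₀ = 1.9929 × 0.263 ns = 0.52414 ns
d = vΔt = 0.865c × 0.52414 ns = 2.5933×10^8 m/s × 5.2414×10^-10 s = 0.136 m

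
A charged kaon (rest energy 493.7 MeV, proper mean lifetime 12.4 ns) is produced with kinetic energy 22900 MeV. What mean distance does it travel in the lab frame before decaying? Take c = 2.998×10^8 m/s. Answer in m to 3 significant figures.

γ = 1 + K/(m₀c²) = 1 + 22900/493.7 = 47.384
β = √(1 − 1/γ²) = 0.99978
Dilated lifetime: γτ₀ = 47.384 × 12.4 ns = 587.57 ns
d = βc·γτ₀ = 0.99978 × (2.998×10^8 m/s) × 5.8757×10^-7 s = 176 m

d ≈ 176 m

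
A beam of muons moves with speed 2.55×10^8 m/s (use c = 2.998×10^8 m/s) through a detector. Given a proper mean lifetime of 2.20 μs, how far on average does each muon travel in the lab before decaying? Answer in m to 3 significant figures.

β = v/c = 2.55×10^8 / 2.998×10^8 = 0.85057
γ = 1/√(1 − 0.85057²) = 1.9016
Dilated lifetime: Δt = γτ₀ = 1.9016 × 2.20 μs = 4.1836 μs
d = vΔt = 0.85057c × 4.1836 μs = 2.5500×10^8 m/s × 4.1836×10^-6 s = 1070 m

d ≈ 1070 m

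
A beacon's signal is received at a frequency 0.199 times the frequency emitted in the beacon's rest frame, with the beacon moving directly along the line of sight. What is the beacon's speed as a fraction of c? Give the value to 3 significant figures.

f_obs/f_src = √((1−β)/(1+β)) = 0.199  ⇒  (1−β)/(1+β) = 0.039601
β = |1 − D²|/(1 + D²) = |1 − 0.039601|/(1 + 0.039601) = 0.924

β ≈ 0.924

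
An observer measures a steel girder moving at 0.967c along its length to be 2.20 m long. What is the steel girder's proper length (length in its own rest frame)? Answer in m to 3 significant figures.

L₀ ≈ 8.64 m

γ = 1/√(1 − 0.967²) = 3.9250
L₀ = γL = 3.9250 × 2.20 = 8.64 m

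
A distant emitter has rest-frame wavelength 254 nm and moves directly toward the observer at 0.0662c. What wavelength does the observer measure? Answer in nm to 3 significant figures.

Relativistic Doppler: λ_obs = λ_src √((1−β)/(1+β))
= 254 × √(0.93380/1.0662) = 254 × 0.93585 = 238 nm

λ_obs ≈ 238 nm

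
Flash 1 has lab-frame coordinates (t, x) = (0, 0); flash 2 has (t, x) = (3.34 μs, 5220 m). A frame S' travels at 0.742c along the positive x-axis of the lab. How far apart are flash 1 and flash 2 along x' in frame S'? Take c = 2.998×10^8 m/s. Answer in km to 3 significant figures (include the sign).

γ = 1/√(1 − 0.742²) = 1.4916
Δx' = γ(Δx − vΔt) = 1.4916 × (5220 m − 0.742×(2.998×10^8 m/s)×3.34×10^-6 s)
= 1.4916 × (4477.0 m) = 6.68 km

Δx' ≈ 6.68 km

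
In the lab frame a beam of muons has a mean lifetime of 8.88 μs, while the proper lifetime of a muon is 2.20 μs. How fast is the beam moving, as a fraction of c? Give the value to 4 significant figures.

β ≈ 0.9688

γ = Δt/τ₀ = 8.88/2.20 = 4.03636
β = √(1 − 1/γ²) = √(1 − 1/4.03636²) = 0.9688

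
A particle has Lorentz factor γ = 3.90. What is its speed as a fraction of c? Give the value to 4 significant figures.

β = √(1 − 1/γ²) = √(1 − 1/3.90²) = √(0.934254) = 0.9666

β ≈ 0.9666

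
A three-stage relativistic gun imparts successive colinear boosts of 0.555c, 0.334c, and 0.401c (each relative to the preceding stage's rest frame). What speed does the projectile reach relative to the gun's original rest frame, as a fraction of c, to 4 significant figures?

u ≈ 0.8849c

Compose boost 2: (0.334 + 0.555)/(1 + 0.334×0.555) = 0.8890/1.18537 = 0.749977
Compose boost 3: (0.401 + 0.749977)/(1 + 0.401×0.749977) = 1.15098/1.30074 = 0.8849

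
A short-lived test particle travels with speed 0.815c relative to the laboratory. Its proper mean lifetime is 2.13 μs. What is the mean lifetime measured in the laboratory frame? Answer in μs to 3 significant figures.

γ = 1/√(1 − 0.815²) = 1.7257
Time dilation: Δt = γτ₀ = 1.7257 × 2.13 μs = 3.68 μs

Δt ≈ 3.68 μs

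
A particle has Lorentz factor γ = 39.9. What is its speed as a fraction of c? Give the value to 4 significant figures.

β = √(1 − 1/γ²) = √(1 − 1/39.9²) = √(0.999372) = 0.9997

β ≈ 0.9997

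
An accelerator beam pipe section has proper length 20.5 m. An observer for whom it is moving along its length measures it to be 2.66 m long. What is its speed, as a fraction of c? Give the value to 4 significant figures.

γ = L₀/L = 20.5/2.66 = 7.70677
β = √(1 − 1/γ²) = 0.9915

β ≈ 0.9915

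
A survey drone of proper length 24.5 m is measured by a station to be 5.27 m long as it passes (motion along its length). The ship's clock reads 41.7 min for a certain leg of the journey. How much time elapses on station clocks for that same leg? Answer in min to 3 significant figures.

Length contraction ⇒ γ = L₀/L = 24.5/5.27 = 4.6490
Time dilation: Δt = γτ₀ = 4.6490 × 41.7 min = 194 min

Δt ≈ 194 min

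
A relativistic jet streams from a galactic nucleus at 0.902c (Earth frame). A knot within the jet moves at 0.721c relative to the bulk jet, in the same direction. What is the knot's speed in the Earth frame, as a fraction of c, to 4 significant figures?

u ≈ 0.9834c

Relativistic velocity addition: u = (u' + v)/(1 + u'v/c²)
= (0.721 + 0.902)/(1 + 0.721×0.902) = 1.623/1.65034 = 0.9834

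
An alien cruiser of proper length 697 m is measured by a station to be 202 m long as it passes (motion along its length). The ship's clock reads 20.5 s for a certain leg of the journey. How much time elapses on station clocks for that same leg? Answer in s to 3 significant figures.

Δt ≈ 70.7 s

Length contraction ⇒ γ = L₀/L = 697/202 = 3.4505
Time dilation: Δt = γτ₀ = 3.4505 × 20.5 s = 70.7 s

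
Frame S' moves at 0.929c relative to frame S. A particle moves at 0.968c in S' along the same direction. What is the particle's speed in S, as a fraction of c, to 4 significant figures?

u ≈ 0.9988c

Relativistic velocity addition: u = (u' + v)/(1 + u'v/c²)
= (0.968 + 0.929)/(1 + 0.968×0.929) = 1.897/1.89927 = 0.9988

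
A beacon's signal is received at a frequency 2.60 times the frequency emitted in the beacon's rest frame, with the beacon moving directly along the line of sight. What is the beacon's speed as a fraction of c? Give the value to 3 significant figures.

f_obs/f_src = √((1+β)/(1−β)) = 2.60  ⇒  (1+β)/(1−β) = 6.7600
β = |1 − D²|/(1 + D²) = |1 − 6.7600|/(1 + 6.7600) = 0.742

β ≈ 0.742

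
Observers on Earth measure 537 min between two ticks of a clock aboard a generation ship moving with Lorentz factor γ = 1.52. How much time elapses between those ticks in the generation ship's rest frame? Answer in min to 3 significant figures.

γ = 1.52 (given)
Proper time: τ₀ = Δt/γ = 537/1.52 = 353 min

τ₀ ≈ 353 min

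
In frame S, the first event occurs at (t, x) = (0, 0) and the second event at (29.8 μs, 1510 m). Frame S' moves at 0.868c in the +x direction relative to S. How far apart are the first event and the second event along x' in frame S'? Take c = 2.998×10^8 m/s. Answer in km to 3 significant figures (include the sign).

γ = 1/√(1 − 0.868²) = 2.0138
Δx' = γ(Δx − vΔt) = 2.0138 × (1510 m − 0.868×(2.998×10^8 m/s)×29.8×10^-6 s)
= 2.0138 × (-6244.7 m) = -12.6 km

Δx' ≈ -12.6 km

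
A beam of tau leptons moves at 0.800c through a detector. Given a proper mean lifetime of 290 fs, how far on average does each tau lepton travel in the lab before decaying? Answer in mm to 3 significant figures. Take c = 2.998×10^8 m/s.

d ≈ 0.116 mm

γ = 1/√(1 − 0.800²) = 1.6667
Dilated lifetime: Δt = γτ₀ = 1.6667 × 290 fs = 483.33 fs
d = vΔt = 0.800c × 483.33 fs = 2.3984×10^8 m/s × 4.8333×10^-13 s = 0.116 mm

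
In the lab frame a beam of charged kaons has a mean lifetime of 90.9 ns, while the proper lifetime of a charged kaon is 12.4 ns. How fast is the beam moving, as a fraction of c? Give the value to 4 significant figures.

γ = Δt/τ₀ = 90.9/12.4 = 7.33065
β = √(1 − 1/γ²) = √(1 − 1/7.33065²) = 0.9907

β ≈ 0.9907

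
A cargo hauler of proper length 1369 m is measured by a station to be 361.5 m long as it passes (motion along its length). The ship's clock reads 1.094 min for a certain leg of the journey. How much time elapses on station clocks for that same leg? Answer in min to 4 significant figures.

Length contraction ⇒ γ = L₀/L = 1369/361.5 = 3.78700
Time dilation: Δt = γτ₀ = 3.78700 × 1.094 min = 4.143 min

Δt ≈ 4.143 min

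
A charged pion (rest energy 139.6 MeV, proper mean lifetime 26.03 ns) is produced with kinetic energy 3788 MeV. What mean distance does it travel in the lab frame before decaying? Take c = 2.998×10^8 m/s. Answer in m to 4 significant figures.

γ = 1 + K/(m₀c²) = 1 + 3788/139.6 = 28.1347
β = √(1 − 1/γ²) = 0.999368
Dilated lifetime: γτ₀ = 28.1347 × 26.03 ns = 732.345 ns
d = βc·γτ₀ = 0.999368 × (2.998×10^8 m/s) × 7.32345×10^-7 s = 219.4 m

d ≈ 219.4 m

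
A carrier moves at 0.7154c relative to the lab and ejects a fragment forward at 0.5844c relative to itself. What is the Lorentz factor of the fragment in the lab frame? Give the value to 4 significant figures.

u_lab = (0.5844 + 0.7154)/(1 + 0.5844×0.7154) = 1.2998/1.418080 = 0.9165916
γ = 1/√(1 − 0.9165916²) = 2.501

γ ≈ 2.501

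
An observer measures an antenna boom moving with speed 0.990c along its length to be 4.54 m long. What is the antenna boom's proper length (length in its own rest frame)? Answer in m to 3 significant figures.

γ = 1/√(1 − 0.990²) = 7.0888
L₀ = γL = 7.0888 × 4.54 = 32.2 m

L₀ ≈ 32.2 m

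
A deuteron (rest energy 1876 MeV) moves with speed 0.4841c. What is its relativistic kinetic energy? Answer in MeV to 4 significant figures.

K ≈ 268.0 MeV

γ = 1/√(1 − 0.4841²) = 1.14284
K = (γ − 1)m₀c² = (1.14284 − 1) × 1876 MeV = 0.142841 × 1876 MeV = 268.0 MeV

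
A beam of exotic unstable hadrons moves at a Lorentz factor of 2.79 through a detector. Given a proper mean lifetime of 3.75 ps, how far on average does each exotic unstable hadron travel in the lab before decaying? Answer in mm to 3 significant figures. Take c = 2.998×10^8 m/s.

β = √(1 − 1/γ²) = √(1 − 1/2.79²) = 0.93356
Dilated lifetime: Δt = γτ₀ = 2.79 × 3.75 ps = 10.463 ps
d = vΔt = 0.93356c × 10.463 ps = 2.7988×10^8 m/s × 1.0463×10^-11 s = 2.93 mm

d ≈ 2.93 mm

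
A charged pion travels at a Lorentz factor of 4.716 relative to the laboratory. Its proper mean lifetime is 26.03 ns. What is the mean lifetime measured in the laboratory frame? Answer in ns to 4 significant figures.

γ = 4.716 (given)
Time dilation: Δt = γτ₀ = 4.716 × 26.03 ns = 122.8 ns

Δt ≈ 122.8 ns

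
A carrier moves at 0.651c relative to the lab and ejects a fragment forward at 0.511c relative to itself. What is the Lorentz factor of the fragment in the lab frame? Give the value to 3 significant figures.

γ ≈ 2.04

u_lab = (0.511 + 0.651)/(1 + 0.511×0.651) = 1.162/1.33266 = 0.871940
γ = 1/√(1 − 0.871940²) = 2.04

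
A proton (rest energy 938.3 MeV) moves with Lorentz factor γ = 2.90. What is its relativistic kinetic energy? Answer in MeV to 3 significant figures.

γ = 2.90 (given)
K = (γ − 1)m₀c² = (2.90 − 1) × 938.3 MeV = 1.9000 × 938.3 MeV = 1780 MeV

K ≈ 1780 MeV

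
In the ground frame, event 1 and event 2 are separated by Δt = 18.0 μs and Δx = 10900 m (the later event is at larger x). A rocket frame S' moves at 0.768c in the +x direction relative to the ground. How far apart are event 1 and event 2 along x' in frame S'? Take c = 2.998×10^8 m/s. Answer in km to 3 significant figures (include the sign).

γ = 1/√(1 − 0.768²) = 1.5614
Δx' = γ(Δx − vΔt) = 1.5614 × (10900 m − 0.768×(2.998×10^8 m/s)×18.0×10^-6 s)
= 1.5614 × (6755.6 m) = 10.5 km

Δx' ≈ 10.5 km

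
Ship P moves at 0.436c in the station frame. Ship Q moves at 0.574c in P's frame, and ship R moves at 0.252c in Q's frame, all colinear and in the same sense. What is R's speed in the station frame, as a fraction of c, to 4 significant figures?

Compose boost 2: (0.574 + 0.436)/(1 + 0.574×0.436) = 1.010/1.25026 = 0.807829
Compose boost 3: (0.252 + 0.807829)/(1 + 0.252×0.807829) = 1.05983/1.20357 = 0.8806

u ≈ 0.8806c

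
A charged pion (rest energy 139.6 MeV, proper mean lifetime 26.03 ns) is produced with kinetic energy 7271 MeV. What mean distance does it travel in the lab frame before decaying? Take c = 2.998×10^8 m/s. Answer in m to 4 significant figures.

d ≈ 414.2 m

γ = 1 + K/(m₀c²) = 1 + 7271/139.6 = 53.0845
β = √(1 − 1/γ²) = 0.999823
Dilated lifetime: γτ₀ = 53.0845 × 26.03 ns = 1381.79 ns
d = βc·γτ₀ = 0.999823 × (2.998×10^8 m/s) × 1.38179×10^-6 s = 414.2 m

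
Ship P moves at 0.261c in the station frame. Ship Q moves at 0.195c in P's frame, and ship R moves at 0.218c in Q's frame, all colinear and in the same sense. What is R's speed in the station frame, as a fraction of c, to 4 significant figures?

u ≈ 0.5956c

Compose boost 2: (0.195 + 0.261)/(1 + 0.195×0.261) = 0.4560/1.05089 = 0.433916
Compose boost 3: (0.218 + 0.433916)/(1 + 0.218×0.433916) = 0.651916/1.09459 = 0.5956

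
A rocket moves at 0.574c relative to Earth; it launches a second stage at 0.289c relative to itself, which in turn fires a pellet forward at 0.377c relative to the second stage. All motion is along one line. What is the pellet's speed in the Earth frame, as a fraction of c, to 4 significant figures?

Compose boost 2: (0.289 + 0.574)/(1 + 0.289×0.574) = 0.8630/1.16589 = 0.740210
Compose boost 3: (0.377 + 0.740210)/(1 + 0.377×0.740210) = 1.11721/1.27906 = 0.8735

u ≈ 0.8735c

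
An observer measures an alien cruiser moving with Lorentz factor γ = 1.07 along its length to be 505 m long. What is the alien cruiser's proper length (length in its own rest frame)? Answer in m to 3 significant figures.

γ = 1.07 (given)
L₀ = γL = 1.07 × 505 = 540 m

L₀ ≈ 540 m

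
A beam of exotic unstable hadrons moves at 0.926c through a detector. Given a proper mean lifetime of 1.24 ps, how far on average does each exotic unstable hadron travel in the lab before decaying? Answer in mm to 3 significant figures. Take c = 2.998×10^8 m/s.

γ = 1/√(1 − 0.926²) = 2.6488
Dilated lifetime: Δt = γτ₀ = 2.6488 × 1.24 ps = 3.2846 ps
d = vΔt = 0.926c × 3.2846 ps = 2.7761×10^8 m/s × 3.2846×10^-12 s = 0.912 mm

d ≈ 0.912 mm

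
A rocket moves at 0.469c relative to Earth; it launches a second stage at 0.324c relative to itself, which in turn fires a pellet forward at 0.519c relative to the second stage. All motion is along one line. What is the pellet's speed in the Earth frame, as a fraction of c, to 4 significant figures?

Compose boost 2: (0.324 + 0.469)/(1 + 0.324×0.469) = 0.7930/1.15196 = 0.688394
Compose boost 3: (0.519 + 0.688394)/(1 + 0.519×0.688394) = 1.20739/1.35728 = 0.8896

u ≈ 0.8896c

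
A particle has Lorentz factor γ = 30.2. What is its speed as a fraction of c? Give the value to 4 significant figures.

β = √(1 − 1/γ²) = √(1 − 1/30.2²) = √(0.998904) = 0.9995

β ≈ 0.9995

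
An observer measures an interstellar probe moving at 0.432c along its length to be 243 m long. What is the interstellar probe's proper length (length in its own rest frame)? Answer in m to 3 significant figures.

γ = 1/√(1 − 0.432²) = 1.1088
L₀ = γL = 1.1088 × 243 = 269 m

L₀ ≈ 269 m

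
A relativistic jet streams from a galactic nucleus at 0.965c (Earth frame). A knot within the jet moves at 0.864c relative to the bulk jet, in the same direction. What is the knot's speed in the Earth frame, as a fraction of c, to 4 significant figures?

u ≈ 0.9974c

Relativistic velocity addition: u = (u' + v)/(1 + u'v/c²)
= (0.864 + 0.965)/(1 + 0.864×0.965) = 1.829/1.83376 = 0.9974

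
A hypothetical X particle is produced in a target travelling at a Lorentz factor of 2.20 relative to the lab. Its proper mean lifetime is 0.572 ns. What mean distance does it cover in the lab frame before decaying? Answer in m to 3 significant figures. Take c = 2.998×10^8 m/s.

d ≈ 0.336 m

β = √(1 − 1/γ²) = √(1 − 1/2.20²) = 0.89072
Dilated lifetime: Δt = γτ₀ = 2.20 × 0.572 ns = 1.2584 ns
d = vΔt = 0.89072c × 1.2584 ns = 2.6704×10^8 m/s × 1.2584×10^-9 s = 0.336 m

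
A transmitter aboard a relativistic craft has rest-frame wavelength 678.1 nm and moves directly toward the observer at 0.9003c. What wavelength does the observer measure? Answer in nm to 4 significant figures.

λ_obs ≈ 155.3 nm

Relativistic Doppler: λ_obs = λ_src √((1−β)/(1+β))
= 678.1 × √(0.0997000/1.90030) = 678.1 × 0.229053 = 155.3 nm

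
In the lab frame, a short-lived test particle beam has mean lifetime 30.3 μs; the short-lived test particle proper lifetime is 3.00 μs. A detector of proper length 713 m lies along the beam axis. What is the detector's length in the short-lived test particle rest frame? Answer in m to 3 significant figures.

L ≈ 70.6 m

Time dilation ⇒ γ = Δt/τ₀ = 30.3/3.00 = 10.100
Length contraction: L = L₀/γ = 713/10.100 = 70.6 m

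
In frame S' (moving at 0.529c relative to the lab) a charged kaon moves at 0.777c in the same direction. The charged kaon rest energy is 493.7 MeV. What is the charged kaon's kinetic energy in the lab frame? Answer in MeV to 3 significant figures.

K ≈ 810 MeV

u_lab = (0.777 + 0.529)/(1 + 0.777×0.529) = 0.925563
γ = 1/√(1 − 0.925563²) = 2.6414
K = (γ − 1)m₀c² = (2.6414 − 1) × 493.7 = 1.6414 × 493.7 = 810 MeV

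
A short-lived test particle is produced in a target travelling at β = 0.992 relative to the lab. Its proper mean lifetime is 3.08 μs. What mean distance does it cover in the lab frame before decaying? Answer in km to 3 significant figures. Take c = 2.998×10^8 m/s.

γ = 1/√(1 − 0.992²) = 7.9216
Dilated lifetime: Δt = γτ₀ = 7.9216 × 3.08 μs = 24.398 μs
d = vΔt = 0.992c × 24.398 μs = 2.9740×10^8 m/s × 2.4398×10^-5 s = 7.26 km

d ≈ 7.26 km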